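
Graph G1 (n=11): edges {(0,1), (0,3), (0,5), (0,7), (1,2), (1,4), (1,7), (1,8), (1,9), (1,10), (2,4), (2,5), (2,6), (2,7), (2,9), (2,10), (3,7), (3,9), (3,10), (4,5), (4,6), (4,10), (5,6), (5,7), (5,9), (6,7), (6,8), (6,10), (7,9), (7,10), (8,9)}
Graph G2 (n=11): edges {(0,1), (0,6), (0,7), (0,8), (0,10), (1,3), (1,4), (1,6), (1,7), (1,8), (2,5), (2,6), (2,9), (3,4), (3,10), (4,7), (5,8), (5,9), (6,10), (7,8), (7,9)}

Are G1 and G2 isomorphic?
No, not isomorphic

The graphs are NOT isomorphic.

Counting triangles (3-cliques): G1 has 28, G2 has 9.
Triangle count is an isomorphism invariant, so differing triangle counts rule out isomorphism.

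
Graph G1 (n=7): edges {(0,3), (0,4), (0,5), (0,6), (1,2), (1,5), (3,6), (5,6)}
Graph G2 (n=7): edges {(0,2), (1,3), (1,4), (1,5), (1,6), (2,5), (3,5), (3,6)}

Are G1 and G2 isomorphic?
Yes, isomorphic

The graphs are isomorphic.
One valid mapping φ: V(G1) → V(G2): 0→1, 1→2, 2→0, 3→6, 4→4, 5→5, 6→3

Verify φ preserves adjacency — for each edge of G1, its image is an edge of G2:
  (0,3) → (φ(0),φ(3)) = (1,6) ∈ E(G2) ✓
  (0,4) → (φ(0),φ(4)) = (1,4) ∈ E(G2) ✓
  (0,5) → (φ(0),φ(5)) = (1,5) ∈ E(G2) ✓
  (0,6) → (φ(0),φ(6)) = (1,3) ∈ E(G2) ✓
  (1,2) → (φ(1),φ(2)) = (0,2) ∈ E(G2) ✓
  (1,5) → (φ(1),φ(5)) = (2,5) ∈ E(G2) ✓
  (3,6) → (φ(3),φ(6)) = (3,6) ∈ E(G2) ✓
  (5,6) → (φ(5),φ(6)) = (3,5) ∈ E(G2) ✓
All 8 edges of G1 map to edges of G2, and |E(G1)| = |E(G2)| = 8, so φ is a bijection on edges as well as vertices. Hence G1 ≅ G2.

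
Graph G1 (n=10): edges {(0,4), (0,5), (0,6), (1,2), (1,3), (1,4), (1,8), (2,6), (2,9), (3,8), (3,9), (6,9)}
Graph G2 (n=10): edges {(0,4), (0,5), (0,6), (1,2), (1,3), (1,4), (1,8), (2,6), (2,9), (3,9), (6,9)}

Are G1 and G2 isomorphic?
No, not isomorphic

The graphs are NOT isomorphic.

Counting edges: G1 has 12 edge(s); G2 has 11 edge(s).
Edge count is an isomorphism invariant (a bijection on vertices induces a bijection on edges), so differing edge counts rule out isomorphism.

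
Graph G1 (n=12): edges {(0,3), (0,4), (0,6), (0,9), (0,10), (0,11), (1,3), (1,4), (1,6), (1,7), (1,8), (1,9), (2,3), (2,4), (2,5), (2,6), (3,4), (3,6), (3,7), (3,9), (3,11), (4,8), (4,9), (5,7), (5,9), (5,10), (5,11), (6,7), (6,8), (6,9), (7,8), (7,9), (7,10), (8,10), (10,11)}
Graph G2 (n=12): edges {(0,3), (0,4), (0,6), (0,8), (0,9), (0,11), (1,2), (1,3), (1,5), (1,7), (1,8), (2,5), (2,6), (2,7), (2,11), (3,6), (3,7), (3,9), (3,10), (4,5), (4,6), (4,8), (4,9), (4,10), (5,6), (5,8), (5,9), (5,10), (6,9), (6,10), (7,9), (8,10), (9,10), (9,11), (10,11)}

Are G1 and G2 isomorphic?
Yes, isomorphic

The graphs are isomorphic.
One valid mapping φ: V(G1) → V(G2): 0→3, 1→4, 2→11, 3→9, 4→0, 5→2, 6→10, 7→5, 8→8, 9→6, 10→1, 11→7

Verify φ preserves adjacency — for each edge of G1, its image is an edge of G2:
  (0,3) → (φ(0),φ(3)) = (3,9) ∈ E(G2) ✓
  (0,4) → (φ(0),φ(4)) = (0,3) ∈ E(G2) ✓
  (0,6) → (φ(0),φ(6)) = (3,10) ∈ E(G2) ✓
  (0,9) → (φ(0),φ(9)) = (3,6) ∈ E(G2) ✓
  (0,10) → (φ(0),φ(10)) = (1,3) ∈ E(G2) ✓
  (0,11) → (φ(0),φ(11)) = (3,7) ∈ E(G2) ✓
  (1,3) → (φ(1),φ(3)) = (4,9) ∈ E(G2) ✓
  (1,4) → (φ(1),φ(4)) = (0,4) ∈ E(G2) ✓
  (1,6) → (φ(1),φ(6)) = (4,10) ∈ E(G2) ✓
  (1,7) → (φ(1),φ(7)) = (4,5) ∈ E(G2) ✓
  (1,8) → (φ(1),φ(8)) = (4,8) ∈ E(G2) ✓
  (1,9) → (φ(1),φ(9)) = (4,6) ∈ E(G2) ✓
  (2,3) → (φ(2),φ(3)) = (9,11) ∈ E(G2) ✓
  (2,4) → (φ(2),φ(4)) = (0,11) ∈ E(G2) ✓
  (2,5) → (φ(2),φ(5)) = (2,11) ∈ E(G2) ✓
  (2,6) → (φ(2),φ(6)) = (10,11) ∈ E(G2) ✓
  (3,4) → (φ(3),φ(4)) = (0,9) ∈ E(G2) ✓
  (3,6) → (φ(3),φ(6)) = (9,10) ∈ E(G2) ✓
  (3,7) → (φ(3),φ(7)) = (5,9) ∈ E(G2) ✓
  (3,9) → (φ(3),φ(9)) = (6,9) ∈ E(G2) ✓
  (3,11) → (φ(3),φ(11)) = (7,9) ∈ E(G2) ✓
  (4,8) → (φ(4),φ(8)) = (0,8) ∈ E(G2) ✓
  (4,9) → (φ(4),φ(9)) = (0,6) ∈ E(G2) ✓
  (5,7) → (φ(5),φ(7)) = (2,5) ∈ E(G2) ✓
  (5,9) → (φ(5),φ(9)) = (2,6) ∈ E(G2) ✓
  (5,10) → (φ(5),φ(10)) = (1,2) ∈ E(G2) ✓
  (5,11) → (φ(5),φ(11)) = (2,7) ∈ E(G2) ✓
  (6,7) → (φ(6),φ(7)) = (5,10) ∈ E(G2) ✓
  (6,8) → (φ(6),φ(8)) = (8,10) ∈ E(G2) ✓
  (6,9) → (φ(6),φ(9)) = (6,10) ∈ E(G2) ✓
  (7,8) → (φ(7),φ(8)) = (5,8) ∈ E(G2) ✓
  (7,9) → (φ(7),φ(9)) = (5,6) ∈ E(G2) ✓
  (7,10) → (φ(7),φ(10)) = (1,5) ∈ E(G2) ✓
  (8,10) → (φ(8),φ(10)) = (1,8) ∈ E(G2) ✓
  (10,11) → (φ(10),φ(11)) = (1,7) ∈ E(G2) ✓
All 35 edges of G1 map to edges of G2, and |E(G1)| = |E(G2)| = 35, so φ is a bijection on edges as well as vertices. Hence G1 ≅ G2.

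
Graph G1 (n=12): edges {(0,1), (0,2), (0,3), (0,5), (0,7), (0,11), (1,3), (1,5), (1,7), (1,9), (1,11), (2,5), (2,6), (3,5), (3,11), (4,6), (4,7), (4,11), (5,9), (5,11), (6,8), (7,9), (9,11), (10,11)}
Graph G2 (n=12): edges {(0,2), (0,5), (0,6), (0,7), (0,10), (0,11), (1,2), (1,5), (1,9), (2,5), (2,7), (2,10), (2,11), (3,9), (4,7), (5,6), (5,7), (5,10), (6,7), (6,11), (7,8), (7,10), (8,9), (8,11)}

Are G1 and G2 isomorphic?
Yes, isomorphic

The graphs are isomorphic.
One valid mapping φ: V(G1) → V(G2): 0→2, 1→0, 2→1, 3→10, 4→8, 5→5, 6→9, 7→11, 8→3, 9→6, 10→4, 11→7

Verify φ preserves adjacency — for each edge of G1, its image is an edge of G2:
  (0,1) → (φ(0),φ(1)) = (0,2) ∈ E(G2) ✓
  (0,2) → (φ(0),φ(2)) = (1,2) ∈ E(G2) ✓
  (0,3) → (φ(0),φ(3)) = (2,10) ∈ E(G2) ✓
  (0,5) → (φ(0),φ(5)) = (2,5) ∈ E(G2) ✓
  (0,7) → (φ(0),φ(7)) = (2,11) ∈ E(G2) ✓
  (0,11) → (φ(0),φ(11)) = (2,7) ∈ E(G2) ✓
  (1,3) → (φ(1),φ(3)) = (0,10) ∈ E(G2) ✓
  (1,5) → (φ(1),φ(5)) = (0,5) ∈ E(G2) ✓
  (1,7) → (φ(1),φ(7)) = (0,11) ∈ E(G2) ✓
  (1,9) → (φ(1),φ(9)) = (0,6) ∈ E(G2) ✓
  (1,11) → (φ(1),φ(11)) = (0,7) ∈ E(G2) ✓
  (2,5) → (φ(2),φ(5)) = (1,5) ∈ E(G2) ✓
  (2,6) → (φ(2),φ(6)) = (1,9) ∈ E(G2) ✓
  (3,5) → (φ(3),φ(5)) = (5,10) ∈ E(G2) ✓
  (3,11) → (φ(3),φ(11)) = (7,10) ∈ E(G2) ✓
  (4,6) → (φ(4),φ(6)) = (8,9) ∈ E(G2) ✓
  (4,7) → (φ(4),φ(7)) = (8,11) ∈ E(G2) ✓
  (4,11) → (φ(4),φ(11)) = (7,8) ∈ E(G2) ✓
  (5,9) → (φ(5),φ(9)) = (5,6) ∈ E(G2) ✓
  (5,11) → (φ(5),φ(11)) = (5,7) ∈ E(G2) ✓
  (6,8) → (φ(6),φ(8)) = (3,9) ∈ E(G2) ✓
  (7,9) → (φ(7),φ(9)) = (6,11) ∈ E(G2) ✓
  (9,11) → (φ(9),φ(11)) = (6,7) ∈ E(G2) ✓
  (10,11) → (φ(10),φ(11)) = (4,7) ∈ E(G2) ✓
All 24 edges of G1 map to edges of G2, and |E(G1)| = |E(G2)| = 24, so φ is a bijection on edges as well as vertices. Hence G1 ≅ G2.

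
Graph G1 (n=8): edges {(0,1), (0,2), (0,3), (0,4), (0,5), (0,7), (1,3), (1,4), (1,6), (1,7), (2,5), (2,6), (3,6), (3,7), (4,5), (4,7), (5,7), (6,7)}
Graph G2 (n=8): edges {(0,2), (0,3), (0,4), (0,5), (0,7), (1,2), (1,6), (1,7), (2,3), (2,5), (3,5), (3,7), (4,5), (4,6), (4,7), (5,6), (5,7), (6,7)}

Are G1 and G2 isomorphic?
Yes, isomorphic

The graphs are isomorphic.
One valid mapping φ: V(G1) → V(G2): 0→7, 1→0, 2→1, 3→3, 4→4, 5→6, 6→2, 7→5

Verify φ preserves adjacency — for each edge of G1, its image is an edge of G2:
  (0,1) → (φ(0),φ(1)) = (0,7) ∈ E(G2) ✓
  (0,2) → (φ(0),φ(2)) = (1,7) ∈ E(G2) ✓
  (0,3) → (φ(0),φ(3)) = (3,7) ∈ E(G2) ✓
  (0,4) → (φ(0),φ(4)) = (4,7) ∈ E(G2) ✓
  (0,5) → (φ(0),φ(5)) = (6,7) ∈ E(G2) ✓
  (0,7) → (φ(0),φ(7)) = (5,7) ∈ E(G2) ✓
  (1,3) → (φ(1),φ(3)) = (0,3) ∈ E(G2) ✓
  (1,4) → (φ(1),φ(4)) = (0,4) ∈ E(G2) ✓
  (1,6) → (φ(1),φ(6)) = (0,2) ∈ E(G2) ✓
  (1,7) → (φ(1),φ(7)) = (0,5) ∈ E(G2) ✓
  (2,5) → (φ(2),φ(5)) = (1,6) ∈ E(G2) ✓
  (2,6) → (φ(2),φ(6)) = (1,2) ∈ E(G2) ✓
  (3,6) → (φ(3),φ(6)) = (2,3) ∈ E(G2) ✓
  (3,7) → (φ(3),φ(7)) = (3,5) ∈ E(G2) ✓
  (4,5) → (φ(4),φ(5)) = (4,6) ∈ E(G2) ✓
  (4,7) → (φ(4),φ(7)) = (4,5) ∈ E(G2) ✓
  (5,7) → (φ(5),φ(7)) = (5,6) ∈ E(G2) ✓
  (6,7) → (φ(6),φ(7)) = (2,5) ∈ E(G2) ✓
All 18 edges of G1 map to edges of G2, and |E(G1)| = |E(G2)| = 18, so φ is a bijection on edges as well as vertices. Hence G1 ≅ G2.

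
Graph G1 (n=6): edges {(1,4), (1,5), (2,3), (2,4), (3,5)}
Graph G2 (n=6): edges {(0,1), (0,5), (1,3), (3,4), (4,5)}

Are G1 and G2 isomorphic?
Yes, isomorphic

The graphs are isomorphic.
One valid mapping φ: V(G1) → V(G2): 0→2, 1→0, 2→4, 3→3, 4→5, 5→1

Verify φ preserves adjacency — for each edge of G1, its image is an edge of G2:
  (1,4) → (φ(1),φ(4)) = (0,5) ∈ E(G2) ✓
  (1,5) → (φ(1),φ(5)) = (0,1) ∈ E(G2) ✓
  (2,3) → (φ(2),φ(3)) = (3,4) ∈ E(G2) ✓
  (2,4) → (φ(2),φ(4)) = (4,5) ∈ E(G2) ✓
  (3,5) → (φ(3),φ(5)) = (1,3) ∈ E(G2) ✓
All 5 edges of G1 map to edges of G2, and |E(G1)| = |E(G2)| = 5, so φ is a bijection on edges as well as vertices. Hence G1 ≅ G2.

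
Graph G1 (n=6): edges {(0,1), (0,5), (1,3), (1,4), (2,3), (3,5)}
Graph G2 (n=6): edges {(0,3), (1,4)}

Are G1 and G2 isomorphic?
No, not isomorphic

The graphs are NOT isomorphic.

Connected components of G1: 1 component(s) with vertex sets [[0, 1, 2, 3, 4, 5]], sizes [6].
Connected components of G2: 4 component(s) with vertex sets [[2], [5], [0, 3], [1, 4]], sizes [1, 1, 2, 2].
The number of connected components (and the multiset of component sizes) is an isomorphism invariant — an isomorphism maps each component of G1 bijectively onto a component of G2. Since G1 has 1 component(s) and G2 has 4, they cannot be isomorphic.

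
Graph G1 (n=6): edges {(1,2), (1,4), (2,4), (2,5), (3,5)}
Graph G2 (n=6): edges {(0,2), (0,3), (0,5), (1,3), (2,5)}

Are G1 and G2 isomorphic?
Yes, isomorphic

The graphs are isomorphic.
One valid mapping φ: V(G1) → V(G2): 0→4, 1→5, 2→0, 3→1, 4→2, 5→3

Verify φ preserves adjacency — for each edge of G1, its image is an edge of G2:
  (1,2) → (φ(1),φ(2)) = (0,5) ∈ E(G2) ✓
  (1,4) → (φ(1),φ(4)) = (2,5) ∈ E(G2) ✓
  (2,4) → (φ(2),φ(4)) = (0,2) ∈ E(G2) ✓
  (2,5) → (φ(2),φ(5)) = (0,3) ∈ E(G2) ✓
  (3,5) → (φ(3),φ(5)) = (1,3) ∈ E(G2) ✓
All 5 edges of G1 map to edges of G2, and |E(G1)| = |E(G2)| = 5, so φ is a bijection on edges as well as vertices. Hence G1 ≅ G2.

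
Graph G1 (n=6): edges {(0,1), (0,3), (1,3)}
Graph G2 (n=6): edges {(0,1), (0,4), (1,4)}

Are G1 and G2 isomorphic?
Yes, isomorphic

The graphs are isomorphic.
One valid mapping φ: V(G1) → V(G2): 0→1, 1→0, 2→5, 3→4, 4→2, 5→3

Verify φ preserves adjacency — for each edge of G1, its image is an edge of G2:
  (0,1) → (φ(0),φ(1)) = (0,1) ∈ E(G2) ✓
  (0,3) → (φ(0),φ(3)) = (1,4) ∈ E(G2) ✓
  (1,3) → (φ(1),φ(3)) = (0,4) ∈ E(G2) ✓
All 3 edges of G1 map to edges of G2, and |E(G1)| = |E(G2)| = 3, so φ is a bijection on edges as well as vertices. Hence G1 ≅ G2.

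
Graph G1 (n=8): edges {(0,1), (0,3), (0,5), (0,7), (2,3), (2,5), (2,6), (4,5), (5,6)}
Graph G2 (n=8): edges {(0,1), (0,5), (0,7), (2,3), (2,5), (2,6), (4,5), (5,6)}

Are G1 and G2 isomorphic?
No, not isomorphic

The graphs are NOT isomorphic.

Counting edges: G1 has 9 edge(s); G2 has 8 edge(s).
Edge count is an isomorphism invariant (a bijection on vertices induces a bijection on edges), so differing edge counts rule out isomorphism.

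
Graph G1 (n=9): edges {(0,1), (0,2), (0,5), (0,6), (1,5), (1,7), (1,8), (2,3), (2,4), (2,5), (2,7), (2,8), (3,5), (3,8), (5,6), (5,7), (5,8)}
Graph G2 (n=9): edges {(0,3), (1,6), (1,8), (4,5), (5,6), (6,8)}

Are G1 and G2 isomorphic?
No, not isomorphic

The graphs are NOT isomorphic.

Connected components of G1: 1 component(s) with vertex sets [[0, 1, 2, 3, 4, 5, 6, 7, 8]], sizes [9].
Connected components of G2: 4 component(s) with vertex sets [[2], [7], [0, 3], [1, 4, 5, 6, 8]], sizes [1, 1, 2, 5].
The number of connected components (and the multiset of component sizes) is an isomorphism invariant — an isomorphism maps each component of G1 bijectively onto a component of G2. Since G1 has 1 component(s) and G2 has 4, they cannot be isomorphic.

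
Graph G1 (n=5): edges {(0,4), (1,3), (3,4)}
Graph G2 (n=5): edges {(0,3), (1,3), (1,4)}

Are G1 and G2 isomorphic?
Yes, isomorphic

The graphs are isomorphic.
One valid mapping φ: V(G1) → V(G2): 0→4, 1→0, 2→2, 3→3, 4→1

Verify φ preserves adjacency — for each edge of G1, its image is an edge of G2:
  (0,4) → (φ(0),φ(4)) = (1,4) ∈ E(G2) ✓
  (1,3) → (φ(1),φ(3)) = (0,3) ∈ E(G2) ✓
  (3,4) → (φ(3),φ(4)) = (1,3) ∈ E(G2) ✓
All 3 edges of G1 map to edges of G2, and |E(G1)| = |E(G2)| = 3, so φ is a bijection on edges as well as vertices. Hence G1 ≅ G2.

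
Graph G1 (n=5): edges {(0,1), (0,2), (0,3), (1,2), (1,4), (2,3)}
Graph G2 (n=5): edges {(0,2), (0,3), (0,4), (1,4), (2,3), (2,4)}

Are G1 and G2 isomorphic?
Yes, isomorphic

The graphs are isomorphic.
One valid mapping φ: V(G1) → V(G2): 0→2, 1→4, 2→0, 3→3, 4→1

Verify φ preserves adjacency — for each edge of G1, its image is an edge of G2:
  (0,1) → (φ(0),φ(1)) = (2,4) ∈ E(G2) ✓
  (0,2) → (φ(0),φ(2)) = (0,2) ∈ E(G2) ✓
  (0,3) → (φ(0),φ(3)) = (2,3) ∈ E(G2) ✓
  (1,2) → (φ(1),φ(2)) = (0,4) ∈ E(G2) ✓
  (1,4) → (φ(1),φ(4)) = (1,4) ∈ E(G2) ✓
  (2,3) → (φ(2),φ(3)) = (0,3) ∈ E(G2) ✓
All 6 edges of G1 map to edges of G2, and |E(G1)| = |E(G2)| = 6, so φ is a bijection on edges as well as vertices. Hence G1 ≅ G2.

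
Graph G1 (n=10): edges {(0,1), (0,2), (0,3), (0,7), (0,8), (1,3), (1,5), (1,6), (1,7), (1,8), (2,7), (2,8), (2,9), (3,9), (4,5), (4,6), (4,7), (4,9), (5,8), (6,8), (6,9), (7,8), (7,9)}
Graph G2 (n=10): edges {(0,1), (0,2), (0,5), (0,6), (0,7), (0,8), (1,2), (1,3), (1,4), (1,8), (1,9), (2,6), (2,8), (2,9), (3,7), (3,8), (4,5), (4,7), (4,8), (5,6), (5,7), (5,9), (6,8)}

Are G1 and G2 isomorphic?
Yes, isomorphic

The graphs are isomorphic.
One valid mapping φ: V(G1) → V(G2): 0→2, 1→1, 2→6, 3→9, 4→7, 5→3, 6→4, 7→0, 8→8, 9→5

Verify φ preserves adjacency — for each edge of G1, its image is an edge of G2:
  (0,1) → (φ(0),φ(1)) = (1,2) ∈ E(G2) ✓
  (0,2) → (φ(0),φ(2)) = (2,6) ∈ E(G2) ✓
  (0,3) → (φ(0),φ(3)) = (2,9) ∈ E(G2) ✓
  (0,7) → (φ(0),φ(7)) = (0,2) ∈ E(G2) ✓
  (0,8) → (φ(0),φ(8)) = (2,8) ∈ E(G2) ✓
  (1,3) → (φ(1),φ(3)) = (1,9) ∈ E(G2) ✓
  (1,5) → (φ(1),φ(5)) = (1,3) ∈ E(G2) ✓
  (1,6) → (φ(1),φ(6)) = (1,4) ∈ E(G2) ✓
  (1,7) → (φ(1),φ(7)) = (0,1) ∈ E(G2) ✓
  (1,8) → (φ(1),φ(8)) = (1,8) ∈ E(G2) ✓
  (2,7) → (φ(2),φ(7)) = (0,6) ∈ E(G2) ✓
  (2,8) → (φ(2),φ(8)) = (6,8) ∈ E(G2) ✓
  (2,9) → (φ(2),φ(9)) = (5,6) ∈ E(G2) ✓
  (3,9) → (φ(3),φ(9)) = (5,9) ∈ E(G2) ✓
  (4,5) → (φ(4),φ(5)) = (3,7) ∈ E(G2) ✓
  (4,6) → (φ(4),φ(6)) = (4,7) ∈ E(G2) ✓
  (4,7) → (φ(4),φ(7)) = (0,7) ∈ E(G2) ✓
  (4,9) → (φ(4),φ(9)) = (5,7) ∈ E(G2) ✓
  (5,8) → (φ(5),φ(8)) = (3,8) ∈ E(G2) ✓
  (6,8) → (φ(6),φ(8)) = (4,8) ∈ E(G2) ✓
  (6,9) → (φ(6),φ(9)) = (4,5) ∈ E(G2) ✓
  (7,8) → (φ(7),φ(8)) = (0,8) ∈ E(G2) ✓
  (7,9) → (φ(7),φ(9)) = (0,5) ∈ E(G2) ✓
All 23 edges of G1 map to edges of G2, and |E(G1)| = |E(G2)| = 23, so φ is a bijection on edges as well as vertices. Hence G1 ≅ G2.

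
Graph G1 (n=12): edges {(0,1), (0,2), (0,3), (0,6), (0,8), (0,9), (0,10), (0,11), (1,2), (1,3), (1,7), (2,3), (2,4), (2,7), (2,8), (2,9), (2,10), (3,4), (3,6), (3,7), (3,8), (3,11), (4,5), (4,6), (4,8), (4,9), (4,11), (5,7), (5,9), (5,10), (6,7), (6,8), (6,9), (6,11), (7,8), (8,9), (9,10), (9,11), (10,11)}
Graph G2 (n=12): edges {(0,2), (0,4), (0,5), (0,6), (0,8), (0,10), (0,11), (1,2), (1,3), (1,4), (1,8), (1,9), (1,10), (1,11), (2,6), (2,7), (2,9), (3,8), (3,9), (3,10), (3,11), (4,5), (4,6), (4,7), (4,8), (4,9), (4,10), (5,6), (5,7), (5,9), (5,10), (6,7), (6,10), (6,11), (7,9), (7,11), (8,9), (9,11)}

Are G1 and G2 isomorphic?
No, not isomorphic

The graphs are NOT isomorphic.

Counting triangles (3-cliques): G1 has 45, G2 has 36.
Triangle count is an isomorphism invariant, so differing triangle counts rule out isomorphism.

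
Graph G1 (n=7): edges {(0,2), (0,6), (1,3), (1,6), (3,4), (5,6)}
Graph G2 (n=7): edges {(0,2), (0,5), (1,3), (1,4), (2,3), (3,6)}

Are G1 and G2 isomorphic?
Yes, isomorphic

The graphs are isomorphic.
One valid mapping φ: V(G1) → V(G2): 0→1, 1→2, 2→4, 3→0, 4→5, 5→6, 6→3

Verify φ preserves adjacency — for each edge of G1, its image is an edge of G2:
  (0,2) → (φ(0),φ(2)) = (1,4) ∈ E(G2) ✓
  (0,6) → (φ(0),φ(6)) = (1,3) ∈ E(G2) ✓
  (1,3) → (φ(1),φ(3)) = (0,2) ∈ E(G2) ✓
  (1,6) → (φ(1),φ(6)) = (2,3) ∈ E(G2) ✓
  (3,4) → (φ(3),φ(4)) = (0,5) ∈ E(G2) ✓
  (5,6) → (φ(5),φ(6)) = (3,6) ∈ E(G2) ✓
All 6 edges of G1 map to edges of G2, and |E(G1)| = |E(G2)| = 6, so φ is a bijection on edges as well as vertices. Hence G1 ≅ G2.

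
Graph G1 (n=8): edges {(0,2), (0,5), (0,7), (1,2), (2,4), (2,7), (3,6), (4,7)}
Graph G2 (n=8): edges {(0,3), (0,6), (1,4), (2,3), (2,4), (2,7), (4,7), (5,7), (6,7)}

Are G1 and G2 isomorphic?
No, not isomorphic

The graphs are NOT isomorphic.

Connected components of G1: 2 component(s) with vertex sets [[3, 6], [0, 1, 2, 4, 5, 7]], sizes [2, 6].
Connected components of G2: 1 component(s) with vertex sets [[0, 1, 2, 3, 4, 5, 6, 7]], sizes [8].
The number of connected components (and the multiset of component sizes) is an isomorphism invariant — an isomorphism maps each component of G1 bijectively onto a component of G2. Since G1 has 2 component(s) and G2 has 1, they cannot be isomorphic.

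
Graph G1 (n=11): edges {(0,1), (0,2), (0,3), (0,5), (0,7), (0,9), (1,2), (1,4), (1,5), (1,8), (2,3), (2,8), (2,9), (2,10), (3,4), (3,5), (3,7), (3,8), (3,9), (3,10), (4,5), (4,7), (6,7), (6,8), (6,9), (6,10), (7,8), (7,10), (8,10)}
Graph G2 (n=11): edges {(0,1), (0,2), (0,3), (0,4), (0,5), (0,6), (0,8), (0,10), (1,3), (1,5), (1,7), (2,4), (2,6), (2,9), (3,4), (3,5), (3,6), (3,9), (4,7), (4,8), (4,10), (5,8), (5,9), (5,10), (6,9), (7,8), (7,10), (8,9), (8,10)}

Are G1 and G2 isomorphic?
Yes, isomorphic

The graphs are isomorphic.
One valid mapping φ: V(G1) → V(G2): 0→3, 1→9, 2→5, 3→0, 4→2, 5→6, 6→7, 7→4, 8→8, 9→1, 10→10

Verify φ preserves adjacency — for each edge of G1, its image is an edge of G2:
  (0,1) → (φ(0),φ(1)) = (3,9) ∈ E(G2) ✓
  (0,2) → (φ(0),φ(2)) = (3,5) ∈ E(G2) ✓
  (0,3) → (φ(0),φ(3)) = (0,3) ∈ E(G2) ✓
  (0,5) → (φ(0),φ(5)) = (3,6) ∈ E(G2) ✓
  (0,7) → (φ(0),φ(7)) = (3,4) ∈ E(G2) ✓
  (0,9) → (φ(0),φ(9)) = (1,3) ∈ E(G2) ✓
  (1,2) → (φ(1),φ(2)) = (5,9) ∈ E(G2) ✓
  (1,4) → (φ(1),φ(4)) = (2,9) ∈ E(G2) ✓
  (1,5) → (φ(1),φ(5)) = (6,9) ∈ E(G2) ✓
  (1,8) → (φ(1),φ(8)) = (8,9) ∈ E(G2) ✓
  (2,3) → (φ(2),φ(3)) = (0,5) ∈ E(G2) ✓
  (2,8) → (φ(2),φ(8)) = (5,8) ∈ E(G2) ✓
  (2,9) → (φ(2),φ(9)) = (1,5) ∈ E(G2) ✓
  (2,10) → (φ(2),φ(10)) = (5,10) ∈ E(G2) ✓
  (3,4) → (φ(3),φ(4)) = (0,2) ∈ E(G2) ✓
  (3,5) → (φ(3),φ(5)) = (0,6) ∈ E(G2) ✓
  (3,7) → (φ(3),φ(7)) = (0,4) ∈ E(G2) ✓
  (3,8) → (φ(3),φ(8)) = (0,8) ∈ E(G2) ✓
  (3,9) → (φ(3),φ(9)) = (0,1) ∈ E(G2) ✓
  (3,10) → (φ(3),φ(10)) = (0,10) ∈ E(G2) ✓
  (4,5) → (φ(4),φ(5)) = (2,6) ∈ E(G2) ✓
  (4,7) → (φ(4),φ(7)) = (2,4) ∈ E(G2) ✓
  (6,7) → (φ(6),φ(7)) = (4,7) ∈ E(G2) ✓
  (6,8) → (φ(6),φ(8)) = (7,8) ∈ E(G2) ✓
  (6,9) → (φ(6),φ(9)) = (1,7) ∈ E(G2) ✓
  (6,10) → (φ(6),φ(10)) = (7,10) ∈ E(G2) ✓
  (7,8) → (φ(7),φ(8)) = (4,8) ∈ E(G2) ✓
  (7,10) → (φ(7),φ(10)) = (4,10) ∈ E(G2) ✓
  (8,10) → (φ(8),φ(10)) = (8,10) ∈ E(G2) ✓
All 29 edges of G1 map to edges of G2, and |E(G1)| = |E(G2)| = 29, so φ is a bijection on edges as well as vertices. Hence G1 ≅ G2.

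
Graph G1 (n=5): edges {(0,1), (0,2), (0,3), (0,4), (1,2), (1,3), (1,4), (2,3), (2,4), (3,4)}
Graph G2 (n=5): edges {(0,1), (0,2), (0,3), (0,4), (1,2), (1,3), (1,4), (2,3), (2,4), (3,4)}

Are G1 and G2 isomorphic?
Yes, isomorphic

The graphs are isomorphic.
One valid mapping φ: V(G1) → V(G2): 0→3, 1→0, 2→2, 3→4, 4→1

Verify φ preserves adjacency — for each edge of G1, its image is an edge of G2:
  (0,1) → (φ(0),φ(1)) = (0,3) ∈ E(G2) ✓
  (0,2) → (φ(0),φ(2)) = (2,3) ∈ E(G2) ✓
  (0,3) → (φ(0),φ(3)) = (3,4) ∈ E(G2) ✓
  (0,4) → (φ(0),φ(4)) = (1,3) ∈ E(G2) ✓
  (1,2) → (φ(1),φ(2)) = (0,2) ∈ E(G2) ✓
  (1,3) → (φ(1),φ(3)) = (0,4) ∈ E(G2) ✓
  (1,4) → (φ(1),φ(4)) = (0,1) ∈ E(G2) ✓
  (2,3) → (φ(2),φ(3)) = (2,4) ∈ E(G2) ✓
  (2,4) → (φ(2),φ(4)) = (1,2) ∈ E(G2) ✓
  (3,4) → (φ(3),φ(4)) = (1,4) ∈ E(G2) ✓
All 10 edges of G1 map to edges of G2, and |E(G1)| = |E(G2)| = 10, so φ is a bijection on edges as well as vertices. Hence G1 ≅ G2.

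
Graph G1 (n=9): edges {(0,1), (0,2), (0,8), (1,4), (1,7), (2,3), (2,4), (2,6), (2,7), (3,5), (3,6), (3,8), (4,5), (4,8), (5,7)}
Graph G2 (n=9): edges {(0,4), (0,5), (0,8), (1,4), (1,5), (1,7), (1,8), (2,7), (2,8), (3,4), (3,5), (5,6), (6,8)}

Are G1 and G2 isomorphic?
No, not isomorphic

The graphs are NOT isomorphic.

Counting triangles (3-cliques): G1 has 1, G2 has 0.
Triangle count is an isomorphism invariant, so differing triangle counts rule out isomorphism.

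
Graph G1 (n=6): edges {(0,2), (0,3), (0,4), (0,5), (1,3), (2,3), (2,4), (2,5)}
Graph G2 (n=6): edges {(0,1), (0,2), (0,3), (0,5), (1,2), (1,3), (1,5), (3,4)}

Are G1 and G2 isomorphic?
Yes, isomorphic

The graphs are isomorphic.
One valid mapping φ: V(G1) → V(G2): 0→1, 1→4, 2→0, 3→3, 4→5, 5→2

Verify φ preserves adjacency — for each edge of G1, its image is an edge of G2:
  (0,2) → (φ(0),φ(2)) = (0,1) ∈ E(G2) ✓
  (0,3) → (φ(0),φ(3)) = (1,3) ∈ E(G2) ✓
  (0,4) → (φ(0),φ(4)) = (1,5) ∈ E(G2) ✓
  (0,5) → (φ(0),φ(5)) = (1,2) ∈ E(G2) ✓
  (1,3) → (φ(1),φ(3)) = (3,4) ∈ E(G2) ✓
  (2,3) → (φ(2),φ(3)) = (0,3) ∈ E(G2) ✓
  (2,4) → (φ(2),φ(4)) = (0,5) ∈ E(G2) ✓
  (2,5) → (φ(2),φ(5)) = (0,2) ∈ E(G2) ✓
All 8 edges of G1 map to edges of G2, and |E(G1)| = |E(G2)| = 8, so φ is a bijection on edges as well as vertices. Hence G1 ≅ G2.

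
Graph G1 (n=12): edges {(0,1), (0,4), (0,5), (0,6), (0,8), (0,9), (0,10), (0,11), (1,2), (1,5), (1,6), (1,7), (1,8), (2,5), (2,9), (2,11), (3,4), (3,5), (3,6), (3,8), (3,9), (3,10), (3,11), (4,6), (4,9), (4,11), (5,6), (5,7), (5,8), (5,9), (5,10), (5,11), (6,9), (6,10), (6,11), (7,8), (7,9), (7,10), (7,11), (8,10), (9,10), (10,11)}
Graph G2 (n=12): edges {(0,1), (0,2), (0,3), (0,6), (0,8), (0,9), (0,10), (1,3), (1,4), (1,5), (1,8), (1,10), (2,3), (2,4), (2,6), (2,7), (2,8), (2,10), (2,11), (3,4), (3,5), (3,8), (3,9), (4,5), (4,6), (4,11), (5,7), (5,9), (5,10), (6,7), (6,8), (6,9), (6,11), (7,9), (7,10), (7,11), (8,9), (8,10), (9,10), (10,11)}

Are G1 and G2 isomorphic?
No, not isomorphic

The graphs are NOT isomorphic.

Degrees in G1: deg(0)=8, deg(1)=6, deg(2)=4, deg(3)=7, deg(4)=5, deg(5)=10, deg(6)=8, deg(7)=6, deg(8)=6, deg(9)=8, deg(10)=8, deg(11)=8.
Sorted degree sequence of G1: [10, 8, 8, 8, 8, 8, 7, 6, 6, 6, 5, 4].
Degrees in G2: deg(0)=7, deg(1)=6, deg(2)=8, deg(3)=7, deg(4)=6, deg(5)=6, deg(6)=7, deg(7)=6, deg(8)=7, deg(9)=7, deg(10)=8, deg(11)=5.
Sorted degree sequence of G2: [8, 8, 7, 7, 7, 7, 7, 6, 6, 6, 6, 5].
The (sorted) degree sequence is an isomorphism invariant, so since G1 and G2 have different degree sequences they cannot be isomorphic.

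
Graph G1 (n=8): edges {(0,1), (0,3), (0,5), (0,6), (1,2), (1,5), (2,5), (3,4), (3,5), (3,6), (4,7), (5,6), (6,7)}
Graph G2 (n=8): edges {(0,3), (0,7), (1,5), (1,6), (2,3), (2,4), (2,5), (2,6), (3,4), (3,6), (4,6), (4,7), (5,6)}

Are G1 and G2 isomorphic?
Yes, isomorphic

The graphs are isomorphic.
One valid mapping φ: V(G1) → V(G2): 0→2, 1→5, 2→1, 3→3, 4→0, 5→6, 6→4, 7→7

Verify φ preserves adjacency — for each edge of G1, its image is an edge of G2:
  (0,1) → (φ(0),φ(1)) = (2,5) ∈ E(G2) ✓
  (0,3) → (φ(0),φ(3)) = (2,3) ∈ E(G2) ✓
  (0,5) → (φ(0),φ(5)) = (2,6) ∈ E(G2) ✓
  (0,6) → (φ(0),φ(6)) = (2,4) ∈ E(G2) ✓
  (1,2) → (φ(1),φ(2)) = (1,5) ∈ E(G2) ✓
  (1,5) → (φ(1),φ(5)) = (5,6) ∈ E(G2) ✓
  (2,5) → (φ(2),φ(5)) = (1,6) ∈ E(G2) ✓
  (3,4) → (φ(3),φ(4)) = (0,3) ∈ E(G2) ✓
  (3,5) → (φ(3),φ(5)) = (3,6) ∈ E(G2) ✓
  (3,6) → (φ(3),φ(6)) = (3,4) ∈ E(G2) ✓
  (4,7) → (φ(4),φ(7)) = (0,7) ∈ E(G2) ✓
  (5,6) → (φ(5),φ(6)) = (4,6) ∈ E(G2) ✓
  (6,7) → (φ(6),φ(7)) = (4,7) ∈ E(G2) ✓
All 13 edges of G1 map to edges of G2, and |E(G1)| = |E(G2)| = 13, so φ is a bijection on edges as well as vertices. Hence G1 ≅ G2.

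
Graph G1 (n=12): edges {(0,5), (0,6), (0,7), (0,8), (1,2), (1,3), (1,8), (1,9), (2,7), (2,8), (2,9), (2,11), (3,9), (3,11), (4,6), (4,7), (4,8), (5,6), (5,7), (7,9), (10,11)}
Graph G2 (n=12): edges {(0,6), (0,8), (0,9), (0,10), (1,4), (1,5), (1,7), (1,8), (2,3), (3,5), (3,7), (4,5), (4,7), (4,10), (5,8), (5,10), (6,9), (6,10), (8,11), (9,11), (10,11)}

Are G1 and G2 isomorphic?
Yes, isomorphic

The graphs are isomorphic.
One valid mapping φ: V(G1) → V(G2): 0→0, 1→1, 2→5, 3→7, 4→11, 5→6, 6→9, 7→10, 8→8, 9→4, 10→2, 11→3

Verify φ preserves adjacency — for each edge of G1, its image is an edge of G2:
  (0,5) → (φ(0),φ(5)) = (0,6) ∈ E(G2) ✓
  (0,6) → (φ(0),φ(6)) = (0,9) ∈ E(G2) ✓
  (0,7) → (φ(0),φ(7)) = (0,10) ∈ E(G2) ✓
  (0,8) → (φ(0),φ(8)) = (0,8) ∈ E(G2) ✓
  (1,2) → (φ(1),φ(2)) = (1,5) ∈ E(G2) ✓
  (1,3) → (φ(1),φ(3)) = (1,7) ∈ E(G2) ✓
  (1,8) → (φ(1),φ(8)) = (1,8) ∈ E(G2) ✓
  (1,9) → (φ(1),φ(9)) = (1,4) ∈ E(G2) ✓
  (2,7) → (φ(2),φ(7)) = (5,10) ∈ E(G2) ✓
  (2,8) → (φ(2),φ(8)) = (5,8) ∈ E(G2) ✓
  (2,9) → (φ(2),φ(9)) = (4,5) ∈ E(G2) ✓
  (2,11) → (φ(2),φ(11)) = (3,5) ∈ E(G2) ✓
  (3,9) → (φ(3),φ(9)) = (4,7) ∈ E(G2) ✓
  (3,11) → (φ(3),φ(11)) = (3,7) ∈ E(G2) ✓
  (4,6) → (φ(4),φ(6)) = (9,11) ∈ E(G2) ✓
  (4,7) → (φ(4),φ(7)) = (10,11) ∈ E(G2) ✓
  (4,8) → (φ(4),φ(8)) = (8,11) ∈ E(G2) ✓
  (5,6) → (φ(5),φ(6)) = (6,9) ∈ E(G2) ✓
  (5,7) → (φ(5),φ(7)) = (6,10) ∈ E(G2) ✓
  (7,9) → (φ(7),φ(9)) = (4,10) ∈ E(G2) ✓
  (10,11) → (φ(10),φ(11)) = (2,3) ∈ E(G2) ✓
All 21 edges of G1 map to edges of G2, and |E(G1)| = |E(G2)| = 21, so φ is a bijection on edges as well as vertices. Hence G1 ≅ G2.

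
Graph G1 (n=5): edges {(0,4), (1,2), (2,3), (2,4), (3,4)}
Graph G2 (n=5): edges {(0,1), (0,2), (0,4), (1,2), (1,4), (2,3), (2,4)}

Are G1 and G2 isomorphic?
No, not isomorphic

The graphs are NOT isomorphic.

Degrees in G1: deg(0)=1, deg(1)=1, deg(2)=3, deg(3)=2, deg(4)=3.
Sorted degree sequence of G1: [3, 3, 2, 1, 1].
Degrees in G2: deg(0)=3, deg(1)=3, deg(2)=4, deg(3)=1, deg(4)=3.
Sorted degree sequence of G2: [4, 3, 3, 3, 1].
The (sorted) degree sequence is an isomorphism invariant, so since G1 and G2 have different degree sequences they cannot be isomorphic.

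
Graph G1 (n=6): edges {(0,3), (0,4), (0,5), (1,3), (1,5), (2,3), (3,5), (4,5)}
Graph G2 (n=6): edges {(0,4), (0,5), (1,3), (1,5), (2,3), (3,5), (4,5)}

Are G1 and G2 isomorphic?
No, not isomorphic

The graphs are NOT isomorphic.

Counting edges: G1 has 8 edge(s); G2 has 7 edge(s).
Edge count is an isomorphism invariant (a bijection on vertices induces a bijection on edges), so differing edge counts rule out isomorphism.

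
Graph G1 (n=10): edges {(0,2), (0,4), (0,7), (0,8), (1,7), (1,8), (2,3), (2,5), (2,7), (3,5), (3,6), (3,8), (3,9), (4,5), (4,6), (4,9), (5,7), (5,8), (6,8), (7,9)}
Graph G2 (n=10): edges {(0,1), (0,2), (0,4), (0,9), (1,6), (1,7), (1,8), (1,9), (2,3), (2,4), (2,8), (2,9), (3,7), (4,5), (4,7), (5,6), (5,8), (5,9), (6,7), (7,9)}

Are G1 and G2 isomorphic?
Yes, isomorphic

The graphs are isomorphic.
One valid mapping φ: V(G1) → V(G2): 0→4, 1→3, 2→0, 3→1, 4→5, 5→9, 6→6, 7→2, 8→7, 9→8

Verify φ preserves adjacency — for each edge of G1, its image is an edge of G2:
  (0,2) → (φ(0),φ(2)) = (0,4) ∈ E(G2) ✓
  (0,4) → (φ(0),φ(4)) = (4,5) ∈ E(G2) ✓
  (0,7) → (φ(0),φ(7)) = (2,4) ∈ E(G2) ✓
  (0,8) → (φ(0),φ(8)) = (4,7) ∈ E(G2) ✓
  (1,7) → (φ(1),φ(7)) = (2,3) ∈ E(G2) ✓
  (1,8) → (φ(1),φ(8)) = (3,7) ∈ E(G2) ✓
  (2,3) → (φ(2),φ(3)) = (0,1) ∈ E(G2) ✓
  (2,5) → (φ(2),φ(5)) = (0,9) ∈ E(G2) ✓
  (2,7) → (φ(2),φ(7)) = (0,2) ∈ E(G2) ✓
  (3,5) → (φ(3),φ(5)) = (1,9) ∈ E(G2) ✓
  (3,6) → (φ(3),φ(6)) = (1,6) ∈ E(G2) ✓
  (3,8) → (φ(3),φ(8)) = (1,7) ∈ E(G2) ✓
  (3,9) → (φ(3),φ(9)) = (1,8) ∈ E(G2) ✓
  (4,5) → (φ(4),φ(5)) = (5,9) ∈ E(G2) ✓
  (4,6) → (φ(4),φ(6)) = (5,6) ∈ E(G2) ✓
  (4,9) → (φ(4),φ(9)) = (5,8) ∈ E(G2) ✓
  (5,7) → (φ(5),φ(7)) = (2,9) ∈ E(G2) ✓
  (5,8) → (φ(5),φ(8)) = (7,9) ∈ E(G2) ✓
  (6,8) → (φ(6),φ(8)) = (6,7) ∈ E(G2) ✓
  (7,9) → (φ(7),φ(9)) = (2,8) ∈ E(G2) ✓
All 20 edges of G1 map to edges of G2, and |E(G1)| = |E(G2)| = 20, so φ is a bijection on edges as well as vertices. Hence G1 ≅ G2.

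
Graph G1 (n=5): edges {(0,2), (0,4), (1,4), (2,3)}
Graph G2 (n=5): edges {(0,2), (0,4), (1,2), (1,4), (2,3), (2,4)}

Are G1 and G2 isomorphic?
No, not isomorphic

The graphs are NOT isomorphic.

Counting edges: G1 has 4 edge(s); G2 has 6 edge(s).
Edge count is an isomorphism invariant (a bijection on vertices induces a bijection on edges), so differing edge counts rule out isomorphism.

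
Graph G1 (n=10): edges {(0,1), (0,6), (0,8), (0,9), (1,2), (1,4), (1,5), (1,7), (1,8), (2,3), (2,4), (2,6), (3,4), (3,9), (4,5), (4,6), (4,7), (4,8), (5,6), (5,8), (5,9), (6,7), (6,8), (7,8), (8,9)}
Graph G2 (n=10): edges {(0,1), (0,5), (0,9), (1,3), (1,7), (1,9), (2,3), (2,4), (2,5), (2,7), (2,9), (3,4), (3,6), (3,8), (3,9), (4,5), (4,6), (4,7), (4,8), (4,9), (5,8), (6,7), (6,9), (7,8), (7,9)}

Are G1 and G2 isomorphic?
Yes, isomorphic

The graphs are isomorphic.
One valid mapping φ: V(G1) → V(G2): 0→8, 1→3, 2→1, 3→0, 4→9, 5→2, 6→7, 7→6, 8→4, 9→5

Verify φ preserves adjacency — for each edge of G1, its image is an edge of G2:
  (0,1) → (φ(0),φ(1)) = (3,8) ∈ E(G2) ✓
  (0,6) → (φ(0),φ(6)) = (7,8) ∈ E(G2) ✓
  (0,8) → (φ(0),φ(8)) = (4,8) ∈ E(G2) ✓
  (0,9) → (φ(0),φ(9)) = (5,8) ∈ E(G2) ✓
  (1,2) → (φ(1),φ(2)) = (1,3) ∈ E(G2) ✓
  (1,4) → (φ(1),φ(4)) = (3,9) ∈ E(G2) ✓
  (1,5) → (φ(1),φ(5)) = (2,3) ∈ E(G2) ✓
  (1,7) → (φ(1),φ(7)) = (3,6) ∈ E(G2) ✓
  (1,8) → (φ(1),φ(8)) = (3,4) ∈ E(G2) ✓
  (2,3) → (φ(2),φ(3)) = (0,1) ∈ E(G2) ✓
  (2,4) → (φ(2),φ(4)) = (1,9) ∈ E(G2) ✓
  (2,6) → (φ(2),φ(6)) = (1,7) ∈ E(G2) ✓
  (3,4) → (φ(3),φ(4)) = (0,9) ∈ E(G2) ✓
  (3,9) → (φ(3),φ(9)) = (0,5) ∈ E(G2) ✓
  (4,5) → (φ(4),φ(5)) = (2,9) ∈ E(G2) ✓
  (4,6) → (φ(4),φ(6)) = (7,9) ∈ E(G2) ✓
  (4,7) → (φ(4),φ(7)) = (6,9) ∈ E(G2) ✓
  (4,8) → (φ(4),φ(8)) = (4,9) ∈ E(G2) ✓
  (5,6) → (φ(5),φ(6)) = (2,7) ∈ E(G2) ✓
  (5,8) → (φ(5),φ(8)) = (2,4) ∈ E(G2) ✓
  (5,9) → (φ(5),φ(9)) = (2,5) ∈ E(G2) ✓
  (6,7) → (φ(6),φ(7)) = (6,7) ∈ E(G2) ✓
  (6,8) → (φ(6),φ(8)) = (4,7) ∈ E(G2) ✓
  (7,8) → (φ(7),φ(8)) = (4,6) ∈ E(G2) ✓
  (8,9) → (φ(8),φ(9)) = (4,5) ∈ E(G2) ✓
All 25 edges of G1 map to edges of G2, and |E(G1)| = |E(G2)| = 25, so φ is a bijection on edges as well as vertices. Hence G1 ≅ G2.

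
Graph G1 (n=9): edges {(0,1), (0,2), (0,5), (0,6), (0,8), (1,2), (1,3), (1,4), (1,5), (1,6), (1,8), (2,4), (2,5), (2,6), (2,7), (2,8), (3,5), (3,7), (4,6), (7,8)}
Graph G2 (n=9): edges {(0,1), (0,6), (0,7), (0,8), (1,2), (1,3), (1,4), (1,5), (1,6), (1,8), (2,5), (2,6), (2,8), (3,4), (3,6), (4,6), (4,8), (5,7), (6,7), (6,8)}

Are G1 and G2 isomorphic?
Yes, isomorphic

The graphs are isomorphic.
One valid mapping φ: V(G1) → V(G2): 0→8, 1→6, 2→1, 3→7, 4→3, 5→0, 6→4, 7→5, 8→2

Verify φ preserves adjacency — for each edge of G1, its image is an edge of G2:
  (0,1) → (φ(0),φ(1)) = (6,8) ∈ E(G2) ✓
  (0,2) → (φ(0),φ(2)) = (1,8) ∈ E(G2) ✓
  (0,5) → (φ(0),φ(5)) = (0,8) ∈ E(G2) ✓
  (0,6) → (φ(0),φ(6)) = (4,8) ∈ E(G2) ✓
  (0,8) → (φ(0),φ(8)) = (2,8) ∈ E(G2) ✓
  (1,2) → (φ(1),φ(2)) = (1,6) ∈ E(G2) ✓
  (1,3) → (φ(1),φ(3)) = (6,7) ∈ E(G2) ✓
  (1,4) → (φ(1),φ(4)) = (3,6) ∈ E(G2) ✓
  (1,5) → (φ(1),φ(5)) = (0,6) ∈ E(G2) ✓
  (1,6) → (φ(1),φ(6)) = (4,6) ∈ E(G2) ✓
  (1,8) → (φ(1),φ(8)) = (2,6) ∈ E(G2) ✓
  (2,4) → (φ(2),φ(4)) = (1,3) ∈ E(G2) ✓
  (2,5) → (φ(2),φ(5)) = (0,1) ∈ E(G2) ✓
  (2,6) → (φ(2),φ(6)) = (1,4) ∈ E(G2) ✓
  (2,7) → (φ(2),φ(7)) = (1,5) ∈ E(G2) ✓
  (2,8) → (φ(2),φ(8)) = (1,2) ∈ E(G2) ✓
  (3,5) → (φ(3),φ(5)) = (0,7) ∈ E(G2) ✓
  (3,7) → (φ(3),φ(7)) = (5,7) ∈ E(G2) ✓
  (4,6) → (φ(4),φ(6)) = (3,4) ∈ E(G2) ✓
  (7,8) → (φ(7),φ(8)) = (2,5) ∈ E(G2) ✓
All 20 edges of G1 map to edges of G2, and |E(G1)| = |E(G2)| = 20, so φ is a bijection on edges as well as vertices. Hence G1 ≅ G2.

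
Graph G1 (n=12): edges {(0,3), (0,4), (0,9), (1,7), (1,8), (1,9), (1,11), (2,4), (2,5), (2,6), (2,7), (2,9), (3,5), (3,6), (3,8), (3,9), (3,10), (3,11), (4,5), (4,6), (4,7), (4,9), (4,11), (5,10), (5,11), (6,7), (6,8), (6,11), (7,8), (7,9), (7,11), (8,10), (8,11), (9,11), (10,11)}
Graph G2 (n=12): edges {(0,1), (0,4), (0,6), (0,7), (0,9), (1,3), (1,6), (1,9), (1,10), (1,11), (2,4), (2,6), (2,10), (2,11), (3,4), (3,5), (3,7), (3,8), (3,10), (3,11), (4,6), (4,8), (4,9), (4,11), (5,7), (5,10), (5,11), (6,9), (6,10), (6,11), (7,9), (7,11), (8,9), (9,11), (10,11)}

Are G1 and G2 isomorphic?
Yes, isomorphic

The graphs are isomorphic.
One valid mapping φ: V(G1) → V(G2): 0→8, 1→2, 2→0, 3→3, 4→9, 5→7, 6→1, 7→6, 8→10, 9→4, 10→5, 11→11

Verify φ preserves adjacency — for each edge of G1, its image is an edge of G2:
  (0,3) → (φ(0),φ(3)) = (3,8) ∈ E(G2) ✓
  (0,4) → (φ(0),φ(4)) = (8,9) ∈ E(G2) ✓
  (0,9) → (φ(0),φ(9)) = (4,8) ∈ E(G2) ✓
  (1,7) → (φ(1),φ(7)) = (2,6) ∈ E(G2) ✓
  (1,8) → (φ(1),φ(8)) = (2,10) ∈ E(G2) ✓
  (1,9) → (φ(1),φ(9)) = (2,4) ∈ E(G2) ✓
  (1,11) → (φ(1),φ(11)) = (2,11) ∈ E(G2) ✓
  (2,4) → (φ(2),φ(4)) = (0,9) ∈ E(G2) ✓
  (2,5) → (φ(2),φ(5)) = (0,7) ∈ E(G2) ✓
  (2,6) → (φ(2),φ(6)) = (0,1) ∈ E(G2) ✓
  (2,7) → (φ(2),φ(7)) = (0,6) ∈ E(G2) ✓
  (2,9) → (φ(2),φ(9)) = (0,4) ∈ E(G2) ✓
  (3,5) → (φ(3),φ(5)) = (3,7) ∈ E(G2) ✓
  (3,6) → (φ(3),φ(6)) = (1,3) ∈ E(G2) ✓
  (3,8) → (φ(3),φ(8)) = (3,10) ∈ E(G2) ✓
  (3,9) → (φ(3),φ(9)) = (3,4) ∈ E(G2) ✓
  (3,10) → (φ(3),φ(10)) = (3,5) ∈ E(G2) ✓
  (3,11) → (φ(3),φ(11)) = (3,11) ∈ E(G2) ✓
  (4,5) → (φ(4),φ(5)) = (7,9) ∈ E(G2) ✓
  (4,6) → (φ(4),φ(6)) = (1,9) ∈ E(G2) ✓
  (4,7) → (φ(4),φ(7)) = (6,9) ∈ E(G2) ✓
  (4,9) → (φ(4),φ(9)) = (4,9) ∈ E(G2) ✓
  (4,11) → (φ(4),φ(11)) = (9,11) ∈ E(G2) ✓
  (5,10) → (φ(5),φ(10)) = (5,7) ∈ E(G2) ✓
  (5,11) → (φ(5),φ(11)) = (7,11) ∈ E(G2) ✓
  (6,7) → (φ(6),φ(7)) = (1,6) ∈ E(G2) ✓
  (6,8) → (φ(6),φ(8)) = (1,10) ∈ E(G2) ✓
  (6,11) → (φ(6),φ(11)) = (1,11) ∈ E(G2) ✓
  (7,8) → (φ(7),φ(8)) = (6,10) ∈ E(G2) ✓
  (7,9) → (φ(7),φ(9)) = (4,6) ∈ E(G2) ✓
  (7,11) → (φ(7),φ(11)) = (6,11) ∈ E(G2) ✓
  (8,10) → (φ(8),φ(10)) = (5,10) ∈ E(G2) ✓
  (8,11) → (φ(8),φ(11)) = (10,11) ∈ E(G2) ✓
  (9,11) → (φ(9),φ(11)) = (4,11) ∈ E(G2) ✓
  (10,11) → (φ(10),φ(11)) = (5,11) ∈ E(G2) ✓
All 35 edges of G1 map to edges of G2, and |E(G1)| = |E(G2)| = 35, so φ is a bijection on edges as well as vertices. Hence G1 ≅ G2.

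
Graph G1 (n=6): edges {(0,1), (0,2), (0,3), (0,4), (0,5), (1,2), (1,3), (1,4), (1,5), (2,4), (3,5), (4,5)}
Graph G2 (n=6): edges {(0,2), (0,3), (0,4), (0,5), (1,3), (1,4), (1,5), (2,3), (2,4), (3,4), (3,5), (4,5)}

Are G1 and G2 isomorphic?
Yes, isomorphic

The graphs are isomorphic.
One valid mapping φ: V(G1) → V(G2): 0→3, 1→4, 2→2, 3→1, 4→0, 5→5

Verify φ preserves adjacency — for each edge of G1, its image is an edge of G2:
  (0,1) → (φ(0),φ(1)) = (3,4) ∈ E(G2) ✓
  (0,2) → (φ(0),φ(2)) = (2,3) ∈ E(G2) ✓
  (0,3) → (φ(0),φ(3)) = (1,3) ∈ E(G2) ✓
  (0,4) → (φ(0),φ(4)) = (0,3) ∈ E(G2) ✓
  (0,5) → (φ(0),φ(5)) = (3,5) ∈ E(G2) ✓
  (1,2) → (φ(1),φ(2)) = (2,4) ∈ E(G2) ✓
  (1,3) → (φ(1),φ(3)) = (1,4) ∈ E(G2) ✓
  (1,4) → (φ(1),φ(4)) = (0,4) ∈ E(G2) ✓
  (1,5) → (φ(1),φ(5)) = (4,5) ∈ E(G2) ✓
  (2,4) → (φ(2),φ(4)) = (0,2) ∈ E(G2) ✓
  (3,5) → (φ(3),φ(5)) = (1,5) ∈ E(G2) ✓
  (4,5) → (φ(4),φ(5)) = (0,5) ∈ E(G2) ✓
All 12 edges of G1 map to edges of G2, and |E(G1)| = |E(G2)| = 12, so φ is a bijection on edges as well as vertices. Hence G1 ≅ G2.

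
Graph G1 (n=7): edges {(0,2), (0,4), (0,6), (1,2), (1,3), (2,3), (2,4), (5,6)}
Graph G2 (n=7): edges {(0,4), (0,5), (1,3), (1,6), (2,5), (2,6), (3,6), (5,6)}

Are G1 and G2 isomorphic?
Yes, isomorphic

The graphs are isomorphic.
One valid mapping φ: V(G1) → V(G2): 0→5, 1→3, 2→6, 3→1, 4→2, 5→4, 6→0

Verify φ preserves adjacency — for each edge of G1, its image is an edge of G2:
  (0,2) → (φ(0),φ(2)) = (5,6) ∈ E(G2) ✓
  (0,4) → (φ(0),φ(4)) = (2,5) ∈ E(G2) ✓
  (0,6) → (φ(0),φ(6)) = (0,5) ∈ E(G2) ✓
  (1,2) → (φ(1),φ(2)) = (3,6) ∈ E(G2) ✓
  (1,3) → (φ(1),φ(3)) = (1,3) ∈ E(G2) ✓
  (2,3) → (φ(2),φ(3)) = (1,6) ∈ E(G2) ✓
  (2,4) → (φ(2),φ(4)) = (2,6) ∈ E(G2) ✓
  (5,6) → (φ(5),φ(6)) = (0,4) ∈ E(G2) ✓
All 8 edges of G1 map to edges of G2, and |E(G1)| = |E(G2)| = 8, so φ is a bijection on edges as well as vertices. Hence G1 ≅ G2.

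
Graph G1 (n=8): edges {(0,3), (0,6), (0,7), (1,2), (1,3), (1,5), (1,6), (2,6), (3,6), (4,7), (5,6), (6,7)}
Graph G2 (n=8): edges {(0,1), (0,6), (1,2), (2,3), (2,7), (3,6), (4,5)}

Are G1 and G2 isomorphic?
No, not isomorphic

The graphs are NOT isomorphic.

Connected components of G1: 1 component(s) with vertex sets [[0, 1, 2, 3, 4, 5, 6, 7]], sizes [8].
Connected components of G2: 2 component(s) with vertex sets [[4, 5], [0, 1, 2, 3, 6, 7]], sizes [2, 6].
The number of connected components (and the multiset of component sizes) is an isomorphism invariant — an isomorphism maps each component of G1 bijectively onto a component of G2. Since G1 has 1 component(s) and G2 has 2, they cannot be isomorphic.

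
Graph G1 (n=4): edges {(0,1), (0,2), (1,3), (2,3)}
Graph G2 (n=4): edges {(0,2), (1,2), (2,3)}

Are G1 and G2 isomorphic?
No, not isomorphic

The graphs are NOT isomorphic.

Degrees in G1: deg(0)=2, deg(1)=2, deg(2)=2, deg(3)=2.
Sorted degree sequence of G1: [2, 2, 2, 2].
Degrees in G2: deg(0)=1, deg(1)=1, deg(2)=3, deg(3)=1.
Sorted degree sequence of G2: [3, 1, 1, 1].
The (sorted) degree sequence is an isomorphism invariant, so since G1 and G2 have different degree sequences they cannot be isomorphic.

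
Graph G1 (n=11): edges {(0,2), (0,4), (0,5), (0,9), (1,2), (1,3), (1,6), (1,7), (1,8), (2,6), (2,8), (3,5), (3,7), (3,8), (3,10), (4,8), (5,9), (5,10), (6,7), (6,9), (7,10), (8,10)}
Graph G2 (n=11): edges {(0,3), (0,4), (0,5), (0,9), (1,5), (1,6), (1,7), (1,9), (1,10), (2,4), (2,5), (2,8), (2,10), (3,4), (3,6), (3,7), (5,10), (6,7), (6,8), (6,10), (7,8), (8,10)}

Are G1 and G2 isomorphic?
Yes, isomorphic

The graphs are isomorphic.
One valid mapping φ: V(G1) → V(G2): 0→0, 1→10, 2→5, 3→6, 4→9, 5→3, 6→2, 7→8, 8→1, 9→4, 10→7

Verify φ preserves adjacency — for each edge of G1, its image is an edge of G2:
  (0,2) → (φ(0),φ(2)) = (0,5) ∈ E(G2) ✓
  (0,4) → (φ(0),φ(4)) = (0,9) ∈ E(G2) ✓
  (0,5) → (φ(0),φ(5)) = (0,3) ∈ E(G2) ✓
  (0,9) → (φ(0),φ(9)) = (0,4) ∈ E(G2) ✓
  (1,2) → (φ(1),φ(2)) = (5,10) ∈ E(G2) ✓
  (1,3) → (φ(1),φ(3)) = (6,10) ∈ E(G2) ✓
  (1,6) → (φ(1),φ(6)) = (2,10) ∈ E(G2) ✓
  (1,7) → (φ(1),φ(7)) = (8,10) ∈ E(G2) ✓
  (1,8) → (φ(1),φ(8)) = (1,10) ∈ E(G2) ✓
  (2,6) → (φ(2),φ(6)) = (2,5) ∈ E(G2) ✓
  (2,8) → (φ(2),φ(8)) = (1,5) ∈ E(G2) ✓
  (3,5) → (φ(3),φ(5)) = (3,6) ∈ E(G2) ✓
  (3,7) → (φ(3),φ(7)) = (6,8) ∈ E(G2) ✓
  (3,8) → (φ(3),φ(8)) = (1,6) ∈ E(G2) ✓
  (3,10) → (φ(3),φ(10)) = (6,7) ∈ E(G2) ✓
  (4,8) → (φ(4),φ(8)) = (1,9) ∈ E(G2) ✓
  (5,9) → (φ(5),φ(9)) = (3,4) ∈ E(G2) ✓
  (5,10) → (φ(5),φ(10)) = (3,7) ∈ E(G2) ✓
  (6,7) → (φ(6),φ(7)) = (2,8) ∈ E(G2) ✓
  (6,9) → (φ(6),φ(9)) = (2,4) ∈ E(G2) ✓
  (7,10) → (φ(7),φ(10)) = (7,8) ∈ E(G2) ✓
  (8,10) → (φ(8),φ(10)) = (1,7) ∈ E(G2) ✓
All 22 edges of G1 map to edges of G2, and |E(G1)| = |E(G2)| = 22, so φ is a bijection on edges as well as vertices. Hence G1 ≅ G2.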